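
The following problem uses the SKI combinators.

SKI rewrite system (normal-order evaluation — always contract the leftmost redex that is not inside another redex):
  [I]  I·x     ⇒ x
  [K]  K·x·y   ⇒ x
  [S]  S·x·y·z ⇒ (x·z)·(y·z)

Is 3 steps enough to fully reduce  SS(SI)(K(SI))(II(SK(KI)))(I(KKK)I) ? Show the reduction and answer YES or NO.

  start: SS(SI)(K(SI))(II(SK(KI)))(I(KKK)I)
  →1  S(K(SI))(SI(K(SI)))(II(SK(KI)))(I(KKK)I)
  →2  K(SI)(II(SK(KI)))(SI(K(SI))(II(SK(KI))))(I(KKK)I)
  →3  SI(SI(K(SI))(II(SK(KI))))(I(KKK)I)

Answer: NO — after 3 steps the term is SI(SI(K(SI))(II(SK(KI))))(I(KKK)I), not yet normal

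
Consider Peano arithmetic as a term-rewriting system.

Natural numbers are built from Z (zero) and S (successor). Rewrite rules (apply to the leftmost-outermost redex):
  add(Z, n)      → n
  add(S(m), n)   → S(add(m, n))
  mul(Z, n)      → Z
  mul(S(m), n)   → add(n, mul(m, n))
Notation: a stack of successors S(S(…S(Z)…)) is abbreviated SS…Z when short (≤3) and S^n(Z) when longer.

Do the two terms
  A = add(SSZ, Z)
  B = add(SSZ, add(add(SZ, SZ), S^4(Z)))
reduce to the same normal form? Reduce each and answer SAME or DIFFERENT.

Term A:
  start: add(SSZ, Z)
  step 1: S(add(SZ, Z))
  step 2: S(S(add(Z, Z)))
  step 3: SSZ

Term B:
  start: add(SSZ, add(add(SZ, SZ), S^4(Z)))
  step 1: S(add(SZ, add(add(SZ, SZ), S^4(Z))))
  step 2: S(S(add(Z, add(add(SZ, SZ), S^4(Z)))))
  step 3: S(S(add(add(SZ, SZ), S^4(Z))))
  step 4: S(S(add(S(add(Z, SZ)), S^4(Z))))
  step 5: S(S(S(add(add(Z, SZ), S^4(Z)))))
  step 6: S(S(S(add(SZ, S^4(Z)))))
  step 7: S(S(S(S(add(Z, S^4(Z))))))
  step 8: S^8(Z)

Answer: DIFFERENT — A ⇓ SSZ, B ⇓ S^8(Z)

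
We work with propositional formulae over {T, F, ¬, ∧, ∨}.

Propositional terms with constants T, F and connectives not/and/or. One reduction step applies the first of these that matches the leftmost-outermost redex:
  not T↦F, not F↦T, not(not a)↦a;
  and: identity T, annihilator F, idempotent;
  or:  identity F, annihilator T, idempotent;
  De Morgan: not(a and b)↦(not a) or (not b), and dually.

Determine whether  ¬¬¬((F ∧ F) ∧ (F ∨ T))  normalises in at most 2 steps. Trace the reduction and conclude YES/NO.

Answer: NO — after 2 steps the term is ¬(F ∧ F) ∨ ¬(F ∨ T), not yet normal

Reduction:
  start: ¬¬¬((F ∧ F) ∧ (F ∨ T))
  [1] ¬((F ∧ F) ∧ (F ∨ T))
  [2] ¬(F ∧ F) ∨ ¬(F ∨ T)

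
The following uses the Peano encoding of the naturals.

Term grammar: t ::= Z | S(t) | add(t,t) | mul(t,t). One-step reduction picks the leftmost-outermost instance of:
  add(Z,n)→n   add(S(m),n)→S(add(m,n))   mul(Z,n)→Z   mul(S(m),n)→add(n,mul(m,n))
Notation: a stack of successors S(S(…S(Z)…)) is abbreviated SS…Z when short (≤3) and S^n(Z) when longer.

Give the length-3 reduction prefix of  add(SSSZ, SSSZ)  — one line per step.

Answer: after 3 steps: S(S(S(add(Z, SSSZ))))

Working:
  start: add(SSSZ, SSSZ)
  step 1: S(add(SSZ, SSSZ))
  step 2: S(S(add(SZ, SSSZ)))
  step 3: S(S(S(add(Z, SSSZ))))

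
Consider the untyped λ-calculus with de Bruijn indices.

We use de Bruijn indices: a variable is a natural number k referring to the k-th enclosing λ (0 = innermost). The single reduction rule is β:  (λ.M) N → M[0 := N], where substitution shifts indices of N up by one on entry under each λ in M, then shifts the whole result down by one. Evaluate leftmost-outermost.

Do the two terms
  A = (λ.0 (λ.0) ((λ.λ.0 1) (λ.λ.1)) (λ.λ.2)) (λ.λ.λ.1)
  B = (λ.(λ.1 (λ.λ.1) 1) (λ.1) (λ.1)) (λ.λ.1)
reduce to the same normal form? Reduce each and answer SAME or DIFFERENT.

Term A:
  start: (λ.0 (λ.0) ((λ.λ.0 1) (λ.λ.1)) (λ.λ.2)) (λ.λ.λ.1)
  →1  (λ.λ.λ.1) (λ.0) ((λ.λ.0 1) (λ.λ.1)) (λ.λ.λ.λ.λ.1)
  →2  (λ.λ.1) ((λ.λ.0 1) (λ.λ.1)) (λ.λ.λ.λ.λ.1)
  →3  (λ.(λ.λ.0 1) (λ.λ.1)) (λ.λ.λ.λ.λ.1)
  →4  (λ.λ.0 1) (λ.λ.1)
  →5  λ.0 (λ.λ.1)

Term B:
  start: (λ.(λ.1 (λ.λ.1) 1) (λ.1) (λ.1)) (λ.λ.1)
  →1  (λ.(λ.λ.1) (λ.λ.1) (λ.λ.1)) (λ.λ.λ.1) (λ.λ.λ.1)
  →2  (λ.λ.1) (λ.λ.1) (λ.λ.1) (λ.λ.λ.1)
  →3  (λ.λ.λ.1) (λ.λ.1) (λ.λ.λ.1)
  →4  (λ.λ.1) (λ.λ.λ.1)
  →5  λ.λ.λ.λ.1

Answer: DIFFERENT — A ⇓ λ.0 (λ.λ.1), B ⇓ λ.λ.λ.λ.1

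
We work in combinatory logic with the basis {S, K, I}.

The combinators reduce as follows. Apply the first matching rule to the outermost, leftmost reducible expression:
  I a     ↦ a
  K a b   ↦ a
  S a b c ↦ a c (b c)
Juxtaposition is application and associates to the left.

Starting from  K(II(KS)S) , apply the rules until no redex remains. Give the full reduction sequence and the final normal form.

Answer: normal form = KS  (in 3 steps)

Working:
  start: K(II(KS)S)
  →1  K(I(KS)S)
  →2  K(KSS)
  →3  KS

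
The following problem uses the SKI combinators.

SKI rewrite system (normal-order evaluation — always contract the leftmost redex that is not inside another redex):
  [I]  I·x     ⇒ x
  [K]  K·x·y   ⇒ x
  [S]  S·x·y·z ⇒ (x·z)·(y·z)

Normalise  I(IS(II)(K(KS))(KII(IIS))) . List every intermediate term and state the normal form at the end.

Answer: normal form = S(KS)  (in 10 steps)

Derivation:
  start: I(IS(II)(K(KS))(KII(IIS)))
  [1] IS(II)(K(KS))(KII(IIS))
  [2] S(II)(K(KS))(KII(IIS))
  [3] II(KII(IIS))(K(KS)(KII(IIS)))
  [4] I(KII(IIS))(K(KS)(KII(IIS)))
  [5] KII(IIS)(K(KS)(KII(IIS)))
  [6] I(IIS)(K(KS)(KII(IIS)))
  [7] IIS(K(KS)(KII(IIS)))
  [8] IS(K(KS)(KII(IIS)))
  [9] S(K(KS)(KII(IIS)))
  [10] S(KS)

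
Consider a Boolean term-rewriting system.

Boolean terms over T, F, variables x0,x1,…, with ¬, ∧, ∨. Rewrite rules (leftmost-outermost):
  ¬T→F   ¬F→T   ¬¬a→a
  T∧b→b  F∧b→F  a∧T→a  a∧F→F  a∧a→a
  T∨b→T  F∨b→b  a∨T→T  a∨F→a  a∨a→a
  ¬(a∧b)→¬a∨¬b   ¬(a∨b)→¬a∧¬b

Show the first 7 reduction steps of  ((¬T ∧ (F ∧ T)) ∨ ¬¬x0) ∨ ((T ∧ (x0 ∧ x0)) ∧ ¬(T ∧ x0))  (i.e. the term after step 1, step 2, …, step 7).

  start: ((¬T ∧ (F ∧ T)) ∨ ¬¬x0) ∨ ((T ∧ (x0 ∧ x0)) ∧ ¬(T ∧ x0))
  step 1: ((F ∧ (F ∧ T)) ∨ ¬¬x0) ∨ ((T ∧ (x0 ∧ x0)) ∧ ¬(T ∧ x0))
  step 2: (F ∨ ¬¬x0) ∨ ((T ∧ (x0 ∧ x0)) ∧ ¬(T ∧ x0))
  step 3: ¬¬x0 ∨ ((T ∧ (x0 ∧ x0)) ∧ ¬(T ∧ x0))
  step 4: x0 ∨ ((T ∧ (x0 ∧ x0)) ∧ ¬(T ∧ x0))
  step 5: x0 ∨ ((x0 ∧ x0) ∧ ¬(T ∧ x0))
  step 6: x0 ∨ (x0 ∧ ¬(T ∧ x0))
  step 7: x0 ∨ (x0 ∧ (¬T ∨ ¬x0))

Answer: after 7 steps: x0 ∨ (x0 ∧ (¬T ∨ ¬x0))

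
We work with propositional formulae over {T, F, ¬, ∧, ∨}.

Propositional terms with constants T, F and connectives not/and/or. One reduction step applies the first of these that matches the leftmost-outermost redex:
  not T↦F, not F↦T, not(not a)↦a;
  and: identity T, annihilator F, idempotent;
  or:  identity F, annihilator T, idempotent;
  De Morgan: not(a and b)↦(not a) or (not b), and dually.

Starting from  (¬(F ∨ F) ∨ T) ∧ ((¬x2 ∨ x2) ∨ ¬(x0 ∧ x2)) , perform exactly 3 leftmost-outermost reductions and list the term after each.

  start: (¬(F ∨ F) ∨ T) ∧ ((¬x2 ∨ x2) ∨ ¬(x0 ∧ x2))
  step 1: T ∧ ((¬x2 ∨ x2) ∨ ¬(x0 ∧ x2))
  step 2: (¬x2 ∨ x2) ∨ ¬(x0 ∧ x2)
  step 3: (¬x2 ∨ x2) ∨ (¬x0 ∨ ¬x2)

Answer: after 3 steps: (¬x2 ∨ x2) ∨ (¬x0 ∨ ¬x2)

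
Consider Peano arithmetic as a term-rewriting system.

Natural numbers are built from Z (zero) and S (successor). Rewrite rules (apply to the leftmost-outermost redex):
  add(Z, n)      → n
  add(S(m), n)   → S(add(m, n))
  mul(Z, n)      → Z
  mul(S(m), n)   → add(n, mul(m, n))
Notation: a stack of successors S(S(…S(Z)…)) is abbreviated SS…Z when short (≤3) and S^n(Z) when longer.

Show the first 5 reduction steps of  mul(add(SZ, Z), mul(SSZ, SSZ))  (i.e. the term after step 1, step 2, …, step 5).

  start: mul(add(SZ, Z), mul(SSZ, SSZ))
  →1  mul(S(add(Z, Z)), mul(SSZ, SSZ))
  →2  add(mul(SSZ, SSZ), mul(add(Z, Z), mul(SSZ, SSZ)))
  →3  add(add(SSZ, mul(SZ, SSZ)), mul(add(Z, Z), mul(SSZ, SSZ)))
  →4  add(S(add(SZ, mul(SZ, SSZ))), mul(add(Z, Z), mul(SSZ, SSZ)))
  →5  S(add(add(SZ, mul(SZ, SSZ)), mul(add(Z, Z), mul(SSZ, SSZ))))

Answer: after 5 steps: S(add(add(SZ, mul(SZ, SSZ)), mul(add(Z, Z), mul(SSZ, SSZ))))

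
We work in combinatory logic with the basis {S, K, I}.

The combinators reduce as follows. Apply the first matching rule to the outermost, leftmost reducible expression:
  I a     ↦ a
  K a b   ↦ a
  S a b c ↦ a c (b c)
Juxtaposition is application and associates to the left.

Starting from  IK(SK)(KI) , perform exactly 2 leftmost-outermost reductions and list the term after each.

Answer: after 2 steps: SK

Working:
  start: IK(SK)(KI)
  →1  K(SK)(KI)
  →2  SK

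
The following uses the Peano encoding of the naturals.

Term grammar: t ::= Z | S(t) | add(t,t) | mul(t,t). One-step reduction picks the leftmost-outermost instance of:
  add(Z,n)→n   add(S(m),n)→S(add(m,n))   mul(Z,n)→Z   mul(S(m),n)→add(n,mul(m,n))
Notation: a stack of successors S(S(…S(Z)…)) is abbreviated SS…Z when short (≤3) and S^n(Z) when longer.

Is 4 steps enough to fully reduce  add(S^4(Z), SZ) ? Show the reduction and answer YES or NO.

  start: add(S^4(Z), SZ)
  →1  S(add(SSSZ, SZ))
  →2  S(S(add(SSZ, SZ)))
  →3  S(S(S(add(SZ, SZ))))
  →4  S(S(S(S(add(Z, SZ)))))

Answer: NO — after 4 steps the term is S(S(S(S(add(Z, SZ))))), not yet normal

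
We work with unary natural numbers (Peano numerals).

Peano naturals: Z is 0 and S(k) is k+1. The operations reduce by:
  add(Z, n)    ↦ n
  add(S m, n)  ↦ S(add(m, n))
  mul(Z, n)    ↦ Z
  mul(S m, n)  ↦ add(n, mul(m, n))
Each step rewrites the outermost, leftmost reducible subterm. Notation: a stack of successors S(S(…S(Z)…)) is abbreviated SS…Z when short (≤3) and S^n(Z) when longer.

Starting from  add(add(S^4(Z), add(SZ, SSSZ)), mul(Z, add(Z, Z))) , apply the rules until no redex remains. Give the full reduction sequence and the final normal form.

  start: add(add(S^4(Z), add(SZ, SSSZ)), mul(Z, add(Z, Z)))
  →1  add(S(add(SSSZ, add(SZ, SSSZ))), mul(Z, add(Z, Z)))
  →2  S(add(add(SSSZ, add(SZ, SSSZ)), mul(Z, add(Z, Z))))
  →3  S(add(S(add(SSZ, add(SZ, SSSZ))), mul(Z, add(Z, Z))))
  →4  S(S(add(add(SSZ, add(SZ, SSSZ)), mul(Z, add(Z, Z)))))
  →5  S(S(add(S(add(SZ, add(SZ, SSSZ))), mul(Z, add(Z, Z)))))
  →6  S(S(S(add(add(SZ, add(SZ, SSSZ)), mul(Z, add(Z, Z))))))
  →7  S(S(S(add(S(add(Z, add(SZ, SSSZ))), mul(Z, add(Z, Z))))))
  →8  S(S(S(S(add(add(Z, add(SZ, SSSZ)), mul(Z, add(Z, Z)))))))
  →9  S(S(S(S(add(add(SZ, SSSZ), mul(Z, add(Z, Z)))))))
  →10  S(S(S(S(add(S(add(Z, SSSZ)), mul(Z, add(Z, Z)))))))
  →11  S(S(S(S(S(add(add(Z, SSSZ), mul(Z, add(Z, Z))))))))
  →12  S(S(S(S(S(add(SSSZ, mul(Z, add(Z, Z))))))))
  →13  S(S(S(S(S(S(add(SSZ, mul(Z, add(Z, Z)))))))))
  →14  S(S(S(S(S(S(S(add(SZ, mul(Z, add(Z, Z))))))))))
  →15  S(S(S(S(S(S(S(S(add(Z, mul(Z, add(Z, Z)))))))))))
  →16  S(S(S(S(S(S(S(S(mul(Z, add(Z, Z))))))))))
  →17  S^8(Z)

Answer: normal form = S^8(Z)  (in 17 steps)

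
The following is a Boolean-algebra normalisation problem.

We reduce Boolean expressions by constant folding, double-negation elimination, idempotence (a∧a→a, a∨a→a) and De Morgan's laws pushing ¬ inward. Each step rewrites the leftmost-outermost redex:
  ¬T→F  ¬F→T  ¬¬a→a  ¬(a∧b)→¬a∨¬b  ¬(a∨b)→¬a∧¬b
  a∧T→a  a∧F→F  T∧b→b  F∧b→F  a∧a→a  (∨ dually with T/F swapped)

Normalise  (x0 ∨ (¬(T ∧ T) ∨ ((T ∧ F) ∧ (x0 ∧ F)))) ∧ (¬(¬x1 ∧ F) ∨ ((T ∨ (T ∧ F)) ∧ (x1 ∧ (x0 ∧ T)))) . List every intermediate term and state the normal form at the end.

  start: (x0 ∨ (¬(T ∧ T) ∨ ((T ∧ F) ∧ (x0 ∧ F)))) ∧ (¬(¬x1 ∧ F) ∨ ((T ∨ (T ∧ F)) ∧ (x1 ∧ (x0 ∧ T))))
  →1  (x0 ∨ ((¬T ∨ ¬T) ∨ ((T ∧ F) ∧ (x0 ∧ F)))) ∧ (¬(¬x1 ∧ F) ∨ ((T ∨ (T ∧ F)) ∧ (x1 ∧ (x0 ∧ T))))
  →2  (x0 ∨ (¬T ∨ ((T ∧ F) ∧ (x0 ∧ F)))) ∧ (¬(¬x1 ∧ F) ∨ ((T ∨ (T ∧ F)) ∧ (x1 ∧ (x0 ∧ T))))
  →3  (x0 ∨ (F ∨ ((T ∧ F) ∧ (x0 ∧ F)))) ∧ (¬(¬x1 ∧ F) ∨ ((T ∨ (T ∧ F)) ∧ (x1 ∧ (x0 ∧ T))))
  →4  (x0 ∨ ((T ∧ F) ∧ (x0 ∧ F))) ∧ (¬(¬x1 ∧ F) ∨ ((T ∨ (T ∧ F)) ∧ (x1 ∧ (x0 ∧ T))))
  →5  (x0 ∨ (F ∧ (x0 ∧ F))) ∧ (¬(¬x1 ∧ F) ∨ ((T ∨ (T ∧ F)) ∧ (x1 ∧ (x0 ∧ T))))
  →6  (x0 ∨ F) ∧ (¬(¬x1 ∧ F) ∨ ((T ∨ (T ∧ F)) ∧ (x1 ∧ (x0 ∧ T))))
  →7  x0 ∧ (¬(¬x1 ∧ F) ∨ ((T ∨ (T ∧ F)) ∧ (x1 ∧ (x0 ∧ T))))
  →8  x0 ∧ ((¬¬x1 ∨ ¬F) ∨ ((T ∨ (T ∧ F)) ∧ (x1 ∧ (x0 ∧ T))))
  →9  x0 ∧ ((x1 ∨ ¬F) ∨ ((T ∨ (T ∧ F)) ∧ (x1 ∧ (x0 ∧ T))))
  →10  x0 ∧ ((x1 ∨ T) ∨ ((T ∨ (T ∧ F)) ∧ (x1 ∧ (x0 ∧ T))))
  →11  x0 ∧ (T ∨ ((T ∨ (T ∧ F)) ∧ (x1 ∧ (x0 ∧ T))))
  →12  x0 ∧ T
  →13  x0

Answer: normal form = x0  (in 13 steps)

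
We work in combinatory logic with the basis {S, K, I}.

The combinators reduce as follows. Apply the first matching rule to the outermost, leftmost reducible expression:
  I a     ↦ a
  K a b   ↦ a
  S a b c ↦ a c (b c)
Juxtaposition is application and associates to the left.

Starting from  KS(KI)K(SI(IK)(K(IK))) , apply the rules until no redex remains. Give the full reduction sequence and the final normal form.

  start: KS(KI)K(SI(IK)(K(IK)))
  →1  SK(SI(IK)(K(IK)))
  →2  SK(I(K(IK))(IK(K(IK))))
  →3  SK(K(IK)(IK(K(IK))))
  →4  SK(IK)
  →5  SKK

Answer: normal form = SKK  (in 5 steps)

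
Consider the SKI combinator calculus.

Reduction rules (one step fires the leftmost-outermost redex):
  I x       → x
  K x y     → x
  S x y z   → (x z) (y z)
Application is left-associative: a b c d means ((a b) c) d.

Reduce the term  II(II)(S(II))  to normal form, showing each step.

  start: II(II)(S(II))
  [1] I(II)(S(II))
  [2] II(S(II))
  [3] I(S(II))
  [4] S(II)
  [5] SI

Answer: normal form = SI  (in 5 steps)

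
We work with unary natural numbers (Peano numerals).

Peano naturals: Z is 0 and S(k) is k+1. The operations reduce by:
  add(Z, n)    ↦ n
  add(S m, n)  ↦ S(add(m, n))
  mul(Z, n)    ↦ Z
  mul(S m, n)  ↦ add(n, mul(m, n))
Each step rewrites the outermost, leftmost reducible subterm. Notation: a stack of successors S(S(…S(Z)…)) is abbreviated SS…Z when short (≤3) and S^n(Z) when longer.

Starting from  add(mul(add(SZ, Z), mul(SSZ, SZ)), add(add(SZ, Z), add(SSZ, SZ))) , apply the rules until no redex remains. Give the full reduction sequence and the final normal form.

Answer: normal form = S^6(Z)  (in 24 steps)

Reduction:
  start: add(mul(add(SZ, Z), mul(SSZ, SZ)), add(add(SZ, Z), add(SSZ, SZ)))
  [1] add(mul(S(add(Z, Z)), mul(SSZ, SZ)), add(add(SZ, Z), add(SSZ, SZ)))
  [2] add(add(mul(SSZ, SZ), mul(add(Z, Z), mul(SSZ, SZ))), add(add(SZ, Z), add(SSZ, SZ)))
  [3] add(add(add(SZ, mul(SZ, SZ)), mul(add(Z, Z), mul(SSZ, SZ))), add(add(SZ, Z), add(SSZ, SZ)))
  [4] add(add(S(add(Z, mul(SZ, SZ))), mul(add(Z, Z), mul(SSZ, SZ))), add(add(SZ, Z), add(SSZ, SZ)))
  [5] add(S(add(add(Z, mul(SZ, SZ)), mul(add(Z, Z), mul(SSZ, SZ)))), add(add(SZ, Z), add(SSZ, SZ)))
  [6] S(add(add(add(Z, mul(SZ, SZ)), mul(add(Z, Z), mul(SSZ, SZ))), add(add(SZ, Z), add(SSZ, SZ))))
  [7] S(add(add(mul(SZ, SZ), mul(add(Z, Z), mul(SSZ, SZ))), add(add(SZ, Z), add(SSZ, SZ))))
  [8] S(add(add(add(SZ, mul(Z, SZ)), mul(add(Z, Z), mul(SSZ, SZ))), add(add(SZ, Z), add(SSZ, SZ))))
  [9] S(add(add(S(add(Z, mul(Z, SZ))), mul(add(Z, Z), mul(SSZ, SZ))), add(add(SZ, Z), add(SSZ, SZ))))
  [10] S(add(S(add(add(Z, mul(Z, SZ)), mul(add(Z, Z), mul(SSZ, SZ)))), add(add(SZ, Z), add(SSZ, SZ))))
  [11] S(S(add(add(add(Z, mul(Z, SZ)), mul(add(Z, Z), mul(SSZ, SZ))), add(add(SZ, Z), add(SSZ, SZ)))))
  [12] S(S(add(add(mul(Z, SZ), mul(add(Z, Z), mul(SSZ, SZ))), add(add(SZ, Z), add(SSZ, SZ)))))
  [13] S(S(add(add(Z, mul(add(Z, Z), mul(SSZ, SZ))), add(add(SZ, Z), add(SSZ, SZ)))))
  [14] S(S(add(mul(add(Z, Z), mul(SSZ, SZ)), add(add(SZ, Z), add(SSZ, SZ)))))
  [15] S(S(add(mul(Z, mul(SSZ, SZ)), add(add(SZ, Z), add(SSZ, SZ)))))
  [16] S(S(add(Z, add(add(SZ, Z), add(SSZ, SZ)))))
  [17] S(S(add(add(SZ, Z), add(SSZ, SZ))))
  [18] S(S(add(S(add(Z, Z)), add(SSZ, SZ))))
  [19] S(S(S(add(add(Z, Z), add(SSZ, SZ)))))
  [20] S(S(S(add(Z, add(SSZ, SZ)))))
  [21] S(S(S(add(SSZ, SZ))))
  [22] S(S(S(S(add(SZ, SZ)))))
  [23] S(S(S(S(S(add(Z, SZ))))))
  [24] S^6(Z)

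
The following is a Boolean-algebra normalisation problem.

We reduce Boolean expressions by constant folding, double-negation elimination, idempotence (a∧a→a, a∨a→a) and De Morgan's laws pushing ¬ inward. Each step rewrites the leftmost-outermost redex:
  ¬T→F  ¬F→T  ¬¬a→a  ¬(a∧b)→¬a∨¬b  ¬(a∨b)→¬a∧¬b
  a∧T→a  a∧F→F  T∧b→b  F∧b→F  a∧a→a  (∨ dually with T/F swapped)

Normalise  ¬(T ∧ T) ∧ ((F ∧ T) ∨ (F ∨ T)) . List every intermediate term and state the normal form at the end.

  start: ¬(T ∧ T) ∧ ((F ∧ T) ∨ (F ∨ T))
  →1  (¬T ∨ ¬T) ∧ ((F ∧ T) ∨ (F ∨ T))
  →2  ¬T ∧ ((F ∧ T) ∨ (F ∨ T))
  →3  F ∧ ((F ∧ T) ∨ (F ∨ T))
  →4  F

Answer: normal form = F  (in 4 steps)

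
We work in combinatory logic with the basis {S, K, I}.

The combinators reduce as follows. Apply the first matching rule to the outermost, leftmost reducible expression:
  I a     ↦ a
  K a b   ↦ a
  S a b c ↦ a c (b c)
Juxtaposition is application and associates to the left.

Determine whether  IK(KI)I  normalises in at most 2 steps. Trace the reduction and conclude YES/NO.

  start: IK(KI)I
  step 1: K(KI)I
  step 2: KI

Answer: YES — reaches normal form KI in 2 ≤ 2 steps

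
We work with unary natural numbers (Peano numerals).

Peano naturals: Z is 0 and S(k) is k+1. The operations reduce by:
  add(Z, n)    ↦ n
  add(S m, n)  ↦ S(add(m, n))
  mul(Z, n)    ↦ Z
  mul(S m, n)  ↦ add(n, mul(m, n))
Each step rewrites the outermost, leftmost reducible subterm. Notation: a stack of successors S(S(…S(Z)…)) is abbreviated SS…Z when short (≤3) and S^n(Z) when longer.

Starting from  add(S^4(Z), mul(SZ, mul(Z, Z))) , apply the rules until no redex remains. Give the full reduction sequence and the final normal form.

Answer: normal form = S^4(Z)  (in 9 steps)

Working:
  start: add(S^4(Z), mul(SZ, mul(Z, Z)))
  [1] S(add(SSSZ, mul(SZ, mul(Z, Z))))
  [2] S(S(add(SSZ, mul(SZ, mul(Z, Z)))))
  [3] S(S(S(add(SZ, mul(SZ, mul(Z, Z))))))
  [4] S(S(S(S(add(Z, mul(SZ, mul(Z, Z)))))))
  [5] S(S(S(S(mul(SZ, mul(Z, Z))))))
  [6] S(S(S(S(add(mul(Z, Z), mul(Z, mul(Z, Z)))))))
  [7] S(S(S(S(add(Z, mul(Z, mul(Z, Z)))))))
  [8] S(S(S(S(mul(Z, mul(Z, Z))))))
  [9] S^4(Z)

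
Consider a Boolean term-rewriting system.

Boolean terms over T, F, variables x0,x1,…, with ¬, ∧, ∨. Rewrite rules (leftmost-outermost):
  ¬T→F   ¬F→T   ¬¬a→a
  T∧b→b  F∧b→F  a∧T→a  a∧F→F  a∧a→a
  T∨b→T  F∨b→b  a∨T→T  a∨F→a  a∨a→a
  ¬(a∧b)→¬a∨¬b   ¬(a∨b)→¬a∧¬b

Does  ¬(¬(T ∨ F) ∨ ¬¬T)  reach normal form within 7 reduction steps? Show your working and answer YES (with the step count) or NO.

Answer: YES — reaches normal form F in 6 ≤ 7 steps

Reduction:
  start: ¬(¬(T ∨ F) ∨ ¬¬T)
  [1] ¬¬(T ∨ F) ∧ ¬¬¬T
  [2] (T ∨ F) ∧ ¬¬¬T
  [3] T ∧ ¬¬¬T
  [4] ¬¬¬T
  [5] ¬T
  [6] F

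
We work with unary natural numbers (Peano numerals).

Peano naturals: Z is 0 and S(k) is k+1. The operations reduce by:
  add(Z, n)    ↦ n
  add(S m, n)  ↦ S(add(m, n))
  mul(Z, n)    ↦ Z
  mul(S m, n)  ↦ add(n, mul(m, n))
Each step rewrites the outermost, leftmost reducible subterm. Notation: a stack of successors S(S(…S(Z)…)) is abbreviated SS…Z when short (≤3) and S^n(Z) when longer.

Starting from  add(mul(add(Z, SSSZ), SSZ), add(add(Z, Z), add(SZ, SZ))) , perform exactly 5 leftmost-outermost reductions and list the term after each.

  start: add(mul(add(Z, SSSZ), SSZ), add(add(Z, Z), add(SZ, SZ)))
  [1] add(mul(SSSZ, SSZ), add(add(Z, Z), add(SZ, SZ)))
  [2] add(add(SSZ, mul(SSZ, SSZ)), add(add(Z, Z), add(SZ, SZ)))
  [3] add(S(add(SZ, mul(SSZ, SSZ))), add(add(Z, Z), add(SZ, SZ)))
  [4] S(add(add(SZ, mul(SSZ, SSZ)), add(add(Z, Z), add(SZ, SZ))))
  [5] S(add(S(add(Z, mul(SSZ, SSZ))), add(add(Z, Z), add(SZ, SZ))))

Answer: after 5 steps: S(add(S(add(Z, mul(SSZ, SSZ))), add(add(Z, Z), add(SZ, SZ))))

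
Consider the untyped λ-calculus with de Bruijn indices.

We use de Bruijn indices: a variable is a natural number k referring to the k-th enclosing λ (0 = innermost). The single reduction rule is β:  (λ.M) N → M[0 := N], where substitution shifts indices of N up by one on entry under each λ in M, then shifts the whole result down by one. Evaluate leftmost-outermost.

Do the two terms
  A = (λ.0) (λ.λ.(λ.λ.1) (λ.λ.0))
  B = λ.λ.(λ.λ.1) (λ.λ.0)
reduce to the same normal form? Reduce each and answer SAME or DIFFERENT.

Term A:
  start: (λ.0) (λ.λ.(λ.λ.1) (λ.λ.0))
  step 1: λ.λ.(λ.λ.1) (λ.λ.0)
  step 2: λ.λ.λ.λ.λ.0

Term B:
  start: λ.λ.(λ.λ.1) (λ.λ.0)
  step 1: λ.λ.λ.λ.λ.0

Answer: SAME — A ⇓ λ.λ.λ.λ.λ.0, B ⇓ λ.λ.λ.λ.λ.0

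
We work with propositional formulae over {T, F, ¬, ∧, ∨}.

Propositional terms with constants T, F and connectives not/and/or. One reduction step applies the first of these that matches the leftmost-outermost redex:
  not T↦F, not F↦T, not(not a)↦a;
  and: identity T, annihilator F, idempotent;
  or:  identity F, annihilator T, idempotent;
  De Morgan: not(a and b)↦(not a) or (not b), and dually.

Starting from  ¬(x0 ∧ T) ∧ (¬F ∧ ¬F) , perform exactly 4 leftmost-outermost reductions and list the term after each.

Answer: after 4 steps: ¬x0 ∧ ¬F

Derivation:
  start: ¬(x0 ∧ T) ∧ (¬F ∧ ¬F)
  [1] (¬x0 ∨ ¬T) ∧ (¬F ∧ ¬F)
  [2] (¬x0 ∨ F) ∧ (¬F ∧ ¬F)
  [3] ¬x0 ∧ (¬F ∧ ¬F)
  [4] ¬x0 ∧ ¬F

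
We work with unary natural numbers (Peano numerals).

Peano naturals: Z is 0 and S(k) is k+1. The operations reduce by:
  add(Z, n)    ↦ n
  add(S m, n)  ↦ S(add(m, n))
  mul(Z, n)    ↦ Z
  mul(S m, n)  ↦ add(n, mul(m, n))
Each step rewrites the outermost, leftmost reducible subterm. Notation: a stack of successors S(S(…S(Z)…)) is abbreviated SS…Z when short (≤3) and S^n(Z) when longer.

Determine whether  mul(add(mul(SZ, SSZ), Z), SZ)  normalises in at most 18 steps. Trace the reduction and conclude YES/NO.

  start: mul(add(mul(SZ, SSZ), Z), SZ)
  →1  mul(add(add(SSZ, mul(Z, SSZ)), Z), SZ)
  →2  mul(add(S(add(SZ, mul(Z, SSZ))), Z), SZ)
  →3  mul(S(add(add(SZ, mul(Z, SSZ)), Z)), SZ)
  →4  add(SZ, mul(add(add(SZ, mul(Z, SSZ)), Z), SZ))
  →5  S(add(Z, mul(add(add(SZ, mul(Z, SSZ)), Z), SZ)))
  →6  S(mul(add(add(SZ, mul(Z, SSZ)), Z), SZ))
  →7  S(mul(add(S(add(Z, mul(Z, SSZ))), Z), SZ))
  →8  S(mul(S(add(add(Z, mul(Z, SSZ)), Z)), SZ))
  →9  S(add(SZ, mul(add(add(Z, mul(Z, SSZ)), Z), SZ)))
  →10  S(S(add(Z, mul(add(add(Z, mul(Z, SSZ)), Z), SZ))))
  →11  S(S(mul(add(add(Z, mul(Z, SSZ)), Z), SZ)))
  →12  S(S(mul(add(mul(Z, SSZ), Z), SZ)))
  →13  S(S(mul(add(Z, Z), SZ)))
  →14  S(S(mul(Z, SZ)))
  →15  SSZ

Answer: YES — reaches normal form SSZ in 15 ≤ 18 steps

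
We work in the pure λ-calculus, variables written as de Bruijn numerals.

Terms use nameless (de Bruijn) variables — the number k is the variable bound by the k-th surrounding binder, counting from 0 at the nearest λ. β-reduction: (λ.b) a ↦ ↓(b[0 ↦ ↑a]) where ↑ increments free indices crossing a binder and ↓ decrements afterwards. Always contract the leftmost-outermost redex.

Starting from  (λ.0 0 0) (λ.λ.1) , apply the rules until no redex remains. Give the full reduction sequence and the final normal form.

Answer: normal form = λ.λ.1  (in 3 steps)

Reduction:
  start: (λ.0 0 0) (λ.λ.1)
  step 1: (λ.λ.1) (λ.λ.1) (λ.λ.1)
  step 2: (λ.λ.λ.1) (λ.λ.1)
  step 3: λ.λ.1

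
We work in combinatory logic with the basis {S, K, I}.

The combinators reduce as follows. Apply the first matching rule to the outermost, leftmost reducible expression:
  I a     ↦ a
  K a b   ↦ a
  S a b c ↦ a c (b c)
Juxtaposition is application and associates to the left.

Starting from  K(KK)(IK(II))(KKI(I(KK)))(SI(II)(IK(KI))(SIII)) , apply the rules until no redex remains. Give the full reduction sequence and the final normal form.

Answer: normal form = KI  (in 7 steps)

Derivation:
  start: K(KK)(IK(II))(KKI(I(KK)))(SI(II)(IK(KI))(SIII))
  [1] KK(KKI(I(KK)))(SI(II)(IK(KI))(SIII))
  [2] K(SI(II)(IK(KI))(SIII))
  [3] K(I(IK(KI))(II(IK(KI)))(SIII))
  [4] K(IK(KI)(II(IK(KI)))(SIII))
  [5] K(K(KI)(II(IK(KI)))(SIII))
  [6] K(KI(SIII))
  [7] KI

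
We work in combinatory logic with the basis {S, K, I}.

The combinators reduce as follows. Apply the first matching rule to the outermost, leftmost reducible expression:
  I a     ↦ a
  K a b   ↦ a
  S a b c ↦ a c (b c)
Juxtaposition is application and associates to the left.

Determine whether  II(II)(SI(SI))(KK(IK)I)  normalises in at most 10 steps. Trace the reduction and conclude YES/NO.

  start: II(II)(SI(SI))(KK(IK)I)
  [1] I(II)(SI(SI))(KK(IK)I)
  [2] II(SI(SI))(KK(IK)I)
  [3] I(SI(SI))(KK(IK)I)
  [4] SI(SI)(KK(IK)I)
  [5] I(KK(IK)I)(SI(KK(IK)I))
  [6] KK(IK)I(SI(KK(IK)I))
  [7] KI(SI(KK(IK)I))
  [8] I

Answer: YES — reaches normal form I in 8 ≤ 10 steps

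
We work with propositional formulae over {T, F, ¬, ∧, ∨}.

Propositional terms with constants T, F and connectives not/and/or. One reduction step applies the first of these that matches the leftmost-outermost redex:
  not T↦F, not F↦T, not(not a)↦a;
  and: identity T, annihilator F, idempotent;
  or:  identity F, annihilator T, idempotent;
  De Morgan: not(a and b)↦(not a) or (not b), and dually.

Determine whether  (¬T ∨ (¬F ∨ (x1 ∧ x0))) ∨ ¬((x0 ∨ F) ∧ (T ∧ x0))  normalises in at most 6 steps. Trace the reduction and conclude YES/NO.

Answer: YES — reaches normal form T in 5 ≤ 6 steps

Derivation:
  start: (¬T ∨ (¬F ∨ (x1 ∧ x0))) ∨ ¬((x0 ∨ F) ∧ (T ∧ x0))
  [1] (F ∨ (¬F ∨ (x1 ∧ x0))) ∨ ¬((x0 ∨ F) ∧ (T ∧ x0))
  [2] (¬F ∨ (x1 ∧ x0)) ∨ ¬((x0 ∨ F) ∧ (T ∧ x0))
  [3] (T ∨ (x1 ∧ x0)) ∨ ¬((x0 ∨ F) ∧ (T ∧ x0))
  [4] T ∨ ¬((x0 ∨ F) ∧ (T ∧ x0))
  [5] T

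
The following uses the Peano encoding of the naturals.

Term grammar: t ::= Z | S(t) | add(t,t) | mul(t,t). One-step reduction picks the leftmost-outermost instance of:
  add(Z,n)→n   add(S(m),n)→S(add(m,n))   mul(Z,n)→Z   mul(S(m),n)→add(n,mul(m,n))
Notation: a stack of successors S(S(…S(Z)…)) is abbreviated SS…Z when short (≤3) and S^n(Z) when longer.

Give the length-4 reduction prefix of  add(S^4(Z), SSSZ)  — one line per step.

Answer: after 4 steps: S(S(S(S(add(Z, SSSZ)))))

Derivation:
  start: add(S^4(Z), SSSZ)
  →1  S(add(SSSZ, SSSZ))
  →2  S(S(add(SSZ, SSSZ)))
  →3  S(S(S(add(SZ, SSSZ))))
  →4  S(S(S(S(add(Z, SSSZ)))))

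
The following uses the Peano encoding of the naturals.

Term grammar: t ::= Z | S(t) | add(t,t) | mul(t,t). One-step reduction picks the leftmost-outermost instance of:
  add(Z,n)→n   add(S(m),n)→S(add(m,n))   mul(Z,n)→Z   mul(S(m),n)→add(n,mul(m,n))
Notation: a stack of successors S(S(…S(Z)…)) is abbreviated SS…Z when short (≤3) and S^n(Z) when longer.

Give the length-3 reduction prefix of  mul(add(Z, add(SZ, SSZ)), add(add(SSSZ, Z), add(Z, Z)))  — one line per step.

  start: mul(add(Z, add(SZ, SSZ)), add(add(SSSZ, Z), add(Z, Z)))
  [1] mul(add(SZ, SSZ), add(add(SSSZ, Z), add(Z, Z)))
  [2] mul(S(add(Z, SSZ)), add(add(SSSZ, Z), add(Z, Z)))
  [3] add(add(add(SSSZ, Z), add(Z, Z)), mul(add(Z, SSZ), add(add(SSSZ, Z), add(Z, Z))))

Answer: after 3 steps: add(add(add(SSSZ, Z), add(Z, Z)), mul(add(Z, SSZ), add(add(SSSZ, Z), add(Z, Z))))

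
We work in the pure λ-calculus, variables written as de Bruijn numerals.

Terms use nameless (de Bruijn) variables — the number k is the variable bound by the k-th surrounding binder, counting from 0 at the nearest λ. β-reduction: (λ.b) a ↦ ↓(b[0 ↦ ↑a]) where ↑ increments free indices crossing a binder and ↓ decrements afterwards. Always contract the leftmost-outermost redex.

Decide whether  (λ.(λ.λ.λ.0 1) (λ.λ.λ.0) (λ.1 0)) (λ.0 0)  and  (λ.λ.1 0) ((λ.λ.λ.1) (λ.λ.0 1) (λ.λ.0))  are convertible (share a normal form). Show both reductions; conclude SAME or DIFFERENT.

Term A:
  start: (λ.(λ.λ.λ.0 1) (λ.λ.λ.0) (λ.1 0)) (λ.0 0)
  step 1: (λ.λ.λ.0 1) (λ.λ.λ.0) (λ.(λ.0 0) 0)
  step 2: (λ.λ.0 1) (λ.(λ.0 0) 0)
  step 3: λ.0 (λ.(λ.0 0) 0)
  step 4: λ.0 (λ.0 0)

Term B:
  start: (λ.λ.1 0) ((λ.λ.λ.1) (λ.λ.0 1) (λ.λ.0))
  step 1: λ.(λ.λ.λ.1) (λ.λ.0 1) (λ.λ.0) 0
  step 2: λ.(λ.λ.1) (λ.λ.0) 0
  step 3: λ.(λ.λ.λ.0) 0
  step 4: λ.λ.λ.0

Answer: DIFFERENT — A ⇓ λ.0 (λ.0 0), B ⇓ λ.λ.λ.0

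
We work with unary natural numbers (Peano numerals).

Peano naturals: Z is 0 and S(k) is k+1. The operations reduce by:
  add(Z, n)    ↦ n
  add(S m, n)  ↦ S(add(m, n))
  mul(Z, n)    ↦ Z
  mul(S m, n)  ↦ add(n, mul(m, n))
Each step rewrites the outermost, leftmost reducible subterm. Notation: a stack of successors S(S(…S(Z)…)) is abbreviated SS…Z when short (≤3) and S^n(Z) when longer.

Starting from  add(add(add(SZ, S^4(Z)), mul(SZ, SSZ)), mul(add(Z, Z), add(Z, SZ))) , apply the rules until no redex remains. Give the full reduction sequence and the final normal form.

  start: add(add(add(SZ, S^4(Z)), mul(SZ, SSZ)), mul(add(Z, Z), add(Z, SZ)))
  [1] add(add(S(add(Z, S^4(Z))), mul(SZ, SSZ)), mul(add(Z, Z), add(Z, SZ)))
  [2] add(S(add(add(Z, S^4(Z)), mul(SZ, SSZ))), mul(add(Z, Z), add(Z, SZ)))
  [3] S(add(add(add(Z, S^4(Z)), mul(SZ, SSZ)), mul(add(Z, Z), add(Z, SZ))))
  [4] S(add(add(S^4(Z), mul(SZ, SSZ)), mul(add(Z, Z), add(Z, SZ))))
  [5] S(add(S(add(SSSZ, mul(SZ, SSZ))), mul(add(Z, Z), add(Z, SZ))))
  [6] S(S(add(add(SSSZ, mul(SZ, SSZ)), mul(add(Z, Z), add(Z, SZ)))))
  [7] S(S(add(S(add(SSZ, mul(SZ, SSZ))), mul(add(Z, Z), add(Z, SZ)))))
  [8] S(S(S(add(add(SSZ, mul(SZ, SSZ)), mul(add(Z, Z), add(Z, SZ))))))
  [9] S(S(S(add(S(add(SZ, mul(SZ, SSZ))), mul(add(Z, Z), add(Z, SZ))))))
  [10] S(S(S(S(add(add(SZ, mul(SZ, SSZ)), mul(add(Z, Z), add(Z, SZ)))))))
  [11] S(S(S(S(add(S(add(Z, mul(SZ, SSZ))), mul(add(Z, Z), add(Z, SZ)))))))
  [12] S(S(S(S(S(add(add(Z, mul(SZ, SSZ)), mul(add(Z, Z), add(Z, SZ))))))))
  [13] S(S(S(S(S(add(mul(SZ, SSZ), mul(add(Z, Z), add(Z, SZ))))))))
  [14] S(S(S(S(S(add(add(SSZ, mul(Z, SSZ)), mul(add(Z, Z), add(Z, SZ))))))))
  [15] S(S(S(S(S(add(S(add(SZ, mul(Z, SSZ))), mul(add(Z, Z), add(Z, SZ))))))))
  [16] S(S(S(S(S(S(add(add(SZ, mul(Z, SSZ)), mul(add(Z, Z), add(Z, SZ)))))))))
  [17] S(S(S(S(S(S(add(S(add(Z, mul(Z, SSZ))), mul(add(Z, Z), add(Z, SZ)))))))))
  [18] S(S(S(S(S(S(S(add(add(Z, mul(Z, SSZ)), mul(add(Z, Z), add(Z, SZ))))))))))
  [19] S(S(S(S(S(S(S(add(mul(Z, SSZ), mul(add(Z, Z), add(Z, SZ))))))))))
  [20] S(S(S(S(S(S(S(add(Z, mul(add(Z, Z), add(Z, SZ))))))))))
  [21] S(S(S(S(S(S(S(mul(add(Z, Z), add(Z, SZ)))))))))
  [22] S(S(S(S(S(S(S(mul(Z, add(Z, SZ)))))))))
  [23] S^7(Z)

Answer: normal form = S^7(Z)  (in 23 steps)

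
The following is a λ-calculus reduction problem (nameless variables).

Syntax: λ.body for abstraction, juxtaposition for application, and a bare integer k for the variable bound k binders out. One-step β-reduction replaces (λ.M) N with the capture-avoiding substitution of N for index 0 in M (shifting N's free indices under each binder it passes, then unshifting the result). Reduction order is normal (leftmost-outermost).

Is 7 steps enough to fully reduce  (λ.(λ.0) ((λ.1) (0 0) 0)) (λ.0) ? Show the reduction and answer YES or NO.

  start: (λ.(λ.0) ((λ.1) (0 0) 0)) (λ.0)
  [1] (λ.0) ((λ.λ.0) ((λ.0) (λ.0)) (λ.0))
  [2] (λ.λ.0) ((λ.0) (λ.0)) (λ.0)
  [3] (λ.0) (λ.0)
  [4] λ.0

Answer: YES — reaches normal form λ.0 in 4 ≤ 7 steps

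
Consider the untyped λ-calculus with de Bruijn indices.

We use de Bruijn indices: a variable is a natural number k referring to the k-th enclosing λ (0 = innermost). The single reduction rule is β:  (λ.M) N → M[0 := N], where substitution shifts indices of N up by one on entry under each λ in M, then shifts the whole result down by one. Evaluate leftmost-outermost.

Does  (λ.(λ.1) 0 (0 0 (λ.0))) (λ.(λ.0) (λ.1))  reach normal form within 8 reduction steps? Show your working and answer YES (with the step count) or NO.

  start: (λ.(λ.1) 0 (0 0 (λ.0))) (λ.(λ.0) (λ.1))
  [1] (λ.λ.(λ.0) (λ.1)) (λ.(λ.0) (λ.1)) ((λ.(λ.0) (λ.1)) (λ.(λ.0) (λ.1)) (λ.0))
  [2] (λ.(λ.0) (λ.1)) ((λ.(λ.0) (λ.1)) (λ.(λ.0) (λ.1)) (λ.0))
  [3] (λ.0) (λ.(λ.(λ.0) (λ.1)) (λ.(λ.0) (λ.1)) (λ.0))
  [4] λ.(λ.(λ.0) (λ.1)) (λ.(λ.0) (λ.1)) (λ.0)
  [5] λ.(λ.0) (λ.λ.(λ.0) (λ.1)) (λ.0)
  [6] λ.(λ.λ.(λ.0) (λ.1)) (λ.0)
  [7] λ.λ.(λ.0) (λ.1)
  [8] λ.λ.λ.1

Answer: YES — reaches normal form λ.λ.λ.1 in 8 ≤ 8 steps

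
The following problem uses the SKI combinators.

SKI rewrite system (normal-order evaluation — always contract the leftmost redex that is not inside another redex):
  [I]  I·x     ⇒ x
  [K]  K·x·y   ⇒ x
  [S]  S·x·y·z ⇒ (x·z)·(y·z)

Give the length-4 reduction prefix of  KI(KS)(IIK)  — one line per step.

  start: KI(KS)(IIK)
  step 1: I(IIK)
  step 2: IIK
  step 3: IK
  step 4: K

Answer: after 4 steps: K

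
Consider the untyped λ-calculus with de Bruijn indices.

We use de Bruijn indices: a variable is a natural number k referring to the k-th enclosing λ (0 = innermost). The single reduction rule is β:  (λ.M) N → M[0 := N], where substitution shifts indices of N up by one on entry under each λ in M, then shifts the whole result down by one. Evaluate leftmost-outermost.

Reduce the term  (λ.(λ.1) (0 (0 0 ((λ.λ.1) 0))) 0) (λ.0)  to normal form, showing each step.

  start: (λ.(λ.1) (0 (0 0 ((λ.λ.1) 0))) 0) (λ.0)
  step 1: (λ.λ.0) ((λ.0) ((λ.0) (λ.0) ((λ.λ.1) (λ.0)))) (λ.0)
  step 2: (λ.0) (λ.0)
  step 3: λ.0

Answer: normal form = λ.0  (in 3 steps)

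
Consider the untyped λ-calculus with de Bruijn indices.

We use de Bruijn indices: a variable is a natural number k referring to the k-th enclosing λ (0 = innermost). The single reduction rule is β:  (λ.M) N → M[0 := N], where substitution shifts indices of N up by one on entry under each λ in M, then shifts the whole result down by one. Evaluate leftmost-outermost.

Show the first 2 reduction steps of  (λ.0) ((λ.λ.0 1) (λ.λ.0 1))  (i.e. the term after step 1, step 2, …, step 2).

  start: (λ.0) ((λ.λ.0 1) (λ.λ.0 1))
  [1] (λ.λ.0 1) (λ.λ.0 1)
  [2] λ.0 (λ.λ.0 1)

Answer: after 2 steps: λ.0 (λ.λ.0 1)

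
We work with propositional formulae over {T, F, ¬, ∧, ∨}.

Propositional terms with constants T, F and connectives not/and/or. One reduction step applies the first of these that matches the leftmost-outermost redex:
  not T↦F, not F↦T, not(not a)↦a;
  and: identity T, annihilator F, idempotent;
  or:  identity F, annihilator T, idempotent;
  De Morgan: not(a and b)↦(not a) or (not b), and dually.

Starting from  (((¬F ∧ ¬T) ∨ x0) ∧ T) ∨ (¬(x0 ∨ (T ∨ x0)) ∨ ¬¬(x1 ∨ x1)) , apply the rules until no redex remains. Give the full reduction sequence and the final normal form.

  start: (((¬F ∧ ¬T) ∨ x0) ∧ T) ∨ (¬(x0 ∨ (T ∨ x0)) ∨ ¬¬(x1 ∨ x1))
  [1] ((¬F ∧ ¬T) ∨ x0) ∨ (¬(x0 ∨ (T ∨ x0)) ∨ ¬¬(x1 ∨ x1))
  [2] ((T ∧ ¬T) ∨ x0) ∨ (¬(x0 ∨ (T ∨ x0)) ∨ ¬¬(x1 ∨ x1))
  [3] (¬T ∨ x0) ∨ (¬(x0 ∨ (T ∨ x0)) ∨ ¬¬(x1 ∨ x1))
  [4] (F ∨ x0) ∨ (¬(x0 ∨ (T ∨ x0)) ∨ ¬¬(x1 ∨ x1))
  [5] x0 ∨ (¬(x0 ∨ (T ∨ x0)) ∨ ¬¬(x1 ∨ x1))
  [6] x0 ∨ ((¬x0 ∧ ¬(T ∨ x0)) ∨ ¬¬(x1 ∨ x1))
  [7] x0 ∨ ((¬x0 ∧ (¬T ∧ ¬x0)) ∨ ¬¬(x1 ∨ x1))
  [8] x0 ∨ ((¬x0 ∧ (F ∧ ¬x0)) ∨ ¬¬(x1 ∨ x1))
  [9] x0 ∨ ((¬x0 ∧ F) ∨ ¬¬(x1 ∨ x1))
  [10] x0 ∨ (F ∨ ¬¬(x1 ∨ x1))
  [11] x0 ∨ ¬¬(x1 ∨ x1)
  [12] x0 ∨ (x1 ∨ x1)
  [13] x0 ∨ x1

Answer: normal form = x0 ∨ x1  (in 13 steps)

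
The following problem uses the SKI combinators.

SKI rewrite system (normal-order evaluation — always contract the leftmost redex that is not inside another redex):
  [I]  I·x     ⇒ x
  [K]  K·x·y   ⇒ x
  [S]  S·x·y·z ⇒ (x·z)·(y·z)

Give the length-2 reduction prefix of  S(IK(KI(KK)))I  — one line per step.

Answer: after 2 steps: S(KI)I

Working:
  start: S(IK(KI(KK)))I
  step 1: S(K(KI(KK)))I
  step 2: S(KI)I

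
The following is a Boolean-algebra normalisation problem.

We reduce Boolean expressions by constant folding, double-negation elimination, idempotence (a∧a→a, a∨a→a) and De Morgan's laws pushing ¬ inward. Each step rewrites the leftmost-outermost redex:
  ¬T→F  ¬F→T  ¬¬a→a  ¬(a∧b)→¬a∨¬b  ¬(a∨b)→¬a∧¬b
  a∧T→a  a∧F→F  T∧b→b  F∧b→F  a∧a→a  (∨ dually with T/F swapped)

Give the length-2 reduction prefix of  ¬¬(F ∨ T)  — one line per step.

  start: ¬¬(F ∨ T)
  [1] F ∨ T
  [2] T

Answer: after 2 steps: T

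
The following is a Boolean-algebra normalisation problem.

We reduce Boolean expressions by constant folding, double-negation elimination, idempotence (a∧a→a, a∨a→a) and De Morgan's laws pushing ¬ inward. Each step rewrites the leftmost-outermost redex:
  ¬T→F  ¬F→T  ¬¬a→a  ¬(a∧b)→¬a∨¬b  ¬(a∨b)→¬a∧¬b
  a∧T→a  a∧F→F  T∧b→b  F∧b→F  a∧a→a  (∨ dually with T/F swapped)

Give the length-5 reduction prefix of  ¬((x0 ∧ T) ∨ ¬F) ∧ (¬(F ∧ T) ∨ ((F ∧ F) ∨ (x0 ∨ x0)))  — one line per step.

Answer: after 5 steps: (¬x0 ∧ F) ∧ (¬(F ∧ T) ∨ ((F ∧ F) ∨ (x0 ∨ x0)))

Derivation:
  start: ¬((x0 ∧ T) ∨ ¬F) ∧ (¬(F ∧ T) ∨ ((F ∧ F) ∨ (x0 ∨ x0)))
  →1  (¬(x0 ∧ T) ∧ ¬¬F) ∧ (¬(F ∧ T) ∨ ((F ∧ F) ∨ (x0 ∨ x0)))
  →2  ((¬x0 ∨ ¬T) ∧ ¬¬F) ∧ (¬(F ∧ T) ∨ ((F ∧ F) ∨ (x0 ∨ x0)))
  →3  ((¬x0 ∨ F) ∧ ¬¬F) ∧ (¬(F ∧ T) ∨ ((F ∧ F) ∨ (x0 ∨ x0)))
  →4  (¬x0 ∧ ¬¬F) ∧ (¬(F ∧ T) ∨ ((F ∧ F) ∨ (x0 ∨ x0)))
  →5  (¬x0 ∧ F) ∧ (¬(F ∧ T) ∨ ((F ∧ F) ∨ (x0 ∨ x0)))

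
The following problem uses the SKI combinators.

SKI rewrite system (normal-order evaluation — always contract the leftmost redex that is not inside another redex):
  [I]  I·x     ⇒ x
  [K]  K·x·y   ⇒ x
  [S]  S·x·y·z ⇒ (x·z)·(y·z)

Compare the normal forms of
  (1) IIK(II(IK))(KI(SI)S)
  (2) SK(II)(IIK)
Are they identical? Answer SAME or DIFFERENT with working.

Answer: SAME — A ⇓ K, B ⇓ K

Working:
Term A:
  start: IIK(II(IK))(KI(SI)S)
  →1  IK(II(IK))(KI(SI)S)
  →2  K(II(IK))(KI(SI)S)
  →3  II(IK)
  →4  I(IK)
  →5  IK
  →6  K

Term B:
  start: SK(II)(IIK)
  →1  K(IIK)(II(IIK))
  →2  IIK
  →3  IK
  →4  K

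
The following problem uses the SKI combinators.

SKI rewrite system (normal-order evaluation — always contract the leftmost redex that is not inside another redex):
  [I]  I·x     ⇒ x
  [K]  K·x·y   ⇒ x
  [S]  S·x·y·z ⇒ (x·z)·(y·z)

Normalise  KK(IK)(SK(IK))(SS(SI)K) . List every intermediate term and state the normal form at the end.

Answer: normal form = SKK  (in 3 steps)

Reduction:
  start: KK(IK)(SK(IK))(SS(SI)K)
  →1  K(SK(IK))(SS(SI)K)
  →2  SK(IK)
  →3  SKK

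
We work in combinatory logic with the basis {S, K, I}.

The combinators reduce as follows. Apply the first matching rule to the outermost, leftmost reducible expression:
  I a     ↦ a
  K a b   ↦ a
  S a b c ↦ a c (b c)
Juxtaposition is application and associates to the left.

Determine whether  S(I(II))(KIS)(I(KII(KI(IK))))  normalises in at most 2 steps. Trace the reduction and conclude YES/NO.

Answer: NO — after 2 steps the term is II(I(KII(KI(IK))))(KIS(I(KII(KI(IK))))), not yet normal

Reduction:
  start: S(I(II))(KIS)(I(KII(KI(IK))))
  [1] I(II)(I(KII(KI(IK))))(KIS(I(KII(KI(IK)))))
  [2] II(I(KII(KI(IK))))(KIS(I(KII(KI(IK)))))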